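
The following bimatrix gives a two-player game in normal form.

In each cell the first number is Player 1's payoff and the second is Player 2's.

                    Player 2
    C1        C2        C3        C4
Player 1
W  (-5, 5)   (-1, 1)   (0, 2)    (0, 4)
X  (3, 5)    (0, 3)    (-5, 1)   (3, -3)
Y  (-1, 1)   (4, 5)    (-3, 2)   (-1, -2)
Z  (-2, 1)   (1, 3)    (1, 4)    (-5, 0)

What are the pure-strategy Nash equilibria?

Player 1 against C1: payoffs -5, 3, -1, -2 → best response X.
Player 1 against C2: payoffs -1, 0, 4, 1 → best response Y.
Player 1 against C3: payoffs 0, -5, -3, 1 → best response Z.
Player 1 against C4: payoffs 0, 3, -1, -5 → best response X.
Player 2 against W: payoffs 5, 1, 2, 4 → best response C1.
Player 2 against X: payoffs 5, 3, 1, -3 → best response C1.
Player 2 against Y: payoffs 1, 5, 2, -2 → best response C2.
Player 2 against Z: payoffs 1, 3, 4, 0 → best response C3.
Mutual best responses: (X, C1); (Y, C2); (Z, C3).

Pure-strategy Nash equilibria: (X, C1) and (Y, C2) and (Z, C3)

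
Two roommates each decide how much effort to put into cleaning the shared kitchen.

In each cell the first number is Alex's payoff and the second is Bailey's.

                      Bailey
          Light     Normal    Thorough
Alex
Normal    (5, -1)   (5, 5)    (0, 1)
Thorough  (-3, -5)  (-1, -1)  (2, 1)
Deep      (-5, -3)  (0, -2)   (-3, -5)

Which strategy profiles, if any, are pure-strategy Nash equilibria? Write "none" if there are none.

The pure Nash equilibria are (Normal, Normal) and (Thorough, Thorough).

(Normal, Light): Bailey can switch to Normal (-1 → 5). Not NE.
(Normal, Normal): Alex gets 5, best alternative 0; Bailey gets 5, best alternative 1. No profitable deviation — NE.
(Normal, Thorough): Alex can switch to Thorough (0 → 2). Not NE.
(Thorough, Light): Alex can switch to Normal (-3 → 5). Not NE.
(Thorough, Normal): Alex can switch to Normal (-1 → 5). Not NE.
(Thorough, Thorough): Alex gets 2, best alternative 0; Bailey gets 1, best alternative -1. No profitable deviation — NE.
(Deep, Light): Alex can switch to Normal (-5 → 5). Not NE.
(Deep, Normal): Alex can switch to Normal (0 → 5). Not NE.
(The remaining 1 profile has a profitable deviation by the same check.)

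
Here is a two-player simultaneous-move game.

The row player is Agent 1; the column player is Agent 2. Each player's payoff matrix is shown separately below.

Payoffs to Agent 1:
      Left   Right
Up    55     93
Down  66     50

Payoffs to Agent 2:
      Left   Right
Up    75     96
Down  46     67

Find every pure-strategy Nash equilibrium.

The unique pure-strategy Nash equilibrium is (Up, Right).

For each strategy profile, look for a profitable unilateral deviation.
(Up, Left): Agent 1 can switch to Down (55 → 66). Not NE.
(Up, Right): Agent 1 gets 93, best alternative 50; Agent 2 gets 96, best alternative 75. No profitable deviation — NE.
(Down, Left): Agent 2 can switch to Right (46 → 67). Not NE.
(Down, Right): Agent 1 can switch to Up (50 → 93). Not NE.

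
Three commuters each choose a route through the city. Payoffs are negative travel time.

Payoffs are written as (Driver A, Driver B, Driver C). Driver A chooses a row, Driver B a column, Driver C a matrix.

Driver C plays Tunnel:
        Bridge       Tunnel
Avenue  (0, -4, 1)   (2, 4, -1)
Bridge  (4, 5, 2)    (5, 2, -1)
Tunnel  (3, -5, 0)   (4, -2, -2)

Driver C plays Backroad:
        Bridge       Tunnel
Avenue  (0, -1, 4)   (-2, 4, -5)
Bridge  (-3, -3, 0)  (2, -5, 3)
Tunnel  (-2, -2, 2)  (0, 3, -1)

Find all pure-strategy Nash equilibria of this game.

(Avenue, Bridge, Tunnel): Driver A can switch to Bridge (0 → 4). Not NE.
(Avenue, Bridge, Backroad): Driver B can switch to Tunnel (-1 → 4). Not NE.
(Avenue, Tunnel, Tunnel): Driver A can switch to Bridge (2 → 5). Not NE.
(Avenue, Tunnel, Backroad): Driver A can switch to Bridge (-2 → 2). Not NE.
(Bridge, Bridge, Tunnel): Driver A gets 4, best alternative 3; Driver B gets 5, best alternative 2; Driver C gets 2, best alternative 0. No profitable deviation — NE.
(Bridge, Bridge, Backroad): Driver A can switch to Avenue (-3 → 0). Not NE.
(Bridge, Tunnel, Tunnel): Driver B can switch to Bridge (2 → 5). Not NE.
(Bridge, Tunnel, Backroad): Driver B can switch to Bridge (-5 → -3). Not NE.
(Tunnel, Bridge, Tunnel): Driver A can switch to Bridge (3 → 4). Not NE.
(Tunnel, Bridge, Backroad): Driver A can switch to Avenue (-2 → 0). Not NE.
(Tunnel, Tunnel, Tunnel): Driver A can switch to Bridge (4 → 5). Not NE.
(The remaining 1 profile has a profitable deviation by the same check.)

The unique pure-strategy Nash equilibrium is (Bridge, Bridge, Tunnel).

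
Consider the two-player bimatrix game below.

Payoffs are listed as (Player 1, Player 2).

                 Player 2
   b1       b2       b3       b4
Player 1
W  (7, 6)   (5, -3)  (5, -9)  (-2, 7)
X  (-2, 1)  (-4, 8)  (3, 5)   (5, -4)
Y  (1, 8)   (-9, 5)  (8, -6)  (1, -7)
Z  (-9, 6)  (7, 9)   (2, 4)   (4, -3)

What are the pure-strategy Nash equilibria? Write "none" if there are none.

(Z, b2)

Player 1 against b1: payoffs 7, -2, 1, -9 → best response W.
Player 1 against b2: payoffs 5, -4, -9, 7 → best response Z.
Player 1 against b3: payoffs 5, 3, 8, 2 → best response Y.
Player 1 against b4: payoffs -2, 5, 1, 4 → best response X.
Player 2 against W: payoffs 6, -3, -9, 7 → best response b4.
Player 2 against X: payoffs 1, 8, 5, -4 → best response b2.
Player 2 against Y: payoffs 8, 5, -6, -7 → best response b1.
Player 2 against Z: payoffs 6, 9, 4, -3 → best response b2.
Mutual best responses: (Z, b2).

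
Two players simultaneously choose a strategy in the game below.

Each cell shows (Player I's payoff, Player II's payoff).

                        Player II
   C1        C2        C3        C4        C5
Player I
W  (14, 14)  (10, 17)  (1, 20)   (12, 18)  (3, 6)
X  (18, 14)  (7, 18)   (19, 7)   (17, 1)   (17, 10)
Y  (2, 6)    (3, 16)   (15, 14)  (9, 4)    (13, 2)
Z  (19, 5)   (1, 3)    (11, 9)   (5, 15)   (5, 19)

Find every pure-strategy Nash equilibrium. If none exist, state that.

Mark each player's best response to every combination of opponents' strategies; a profile where every player is best-responding is a pure Nash equilibrium.
Player I against C1: payoffs 14, 18, 2, 19 → best response Z.
Player I against C2: payoffs 10, 7, 3, 1 → best response W.
Player I against C3: payoffs 1, 19, 15, 11 → best response X.
Player I against C4: payoffs 12, 17, 9, 5 → best response X.
Player I against C5: payoffs 3, 17, 13, 5 → best response X.
Player II against W: payoffs 14, 17, 20, 18, 6 → best response C3.
Player II against X: payoffs 14, 18, 7, 1, 10 → best response C2.
Player II against Y: payoffs 6, 16, 14, 4, 2 → best response C2.
Player II against Z: payoffs 5, 3, 9, 15, 19 → best response C5.
No profile is a mutual best response for all players.

none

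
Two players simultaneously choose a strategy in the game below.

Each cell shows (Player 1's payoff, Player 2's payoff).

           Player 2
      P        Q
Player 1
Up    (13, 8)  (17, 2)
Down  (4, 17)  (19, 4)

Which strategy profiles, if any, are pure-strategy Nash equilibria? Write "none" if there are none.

Pure NE: (Up, P)

Player 1 against P: payoffs 13, 4 → best response Up.
Player 1 against Q: payoffs 17, 19 → best response Down.
Player 2 against Up: payoffs 8, 2 → best response P.
Player 2 against Down: payoffs 17, 4 → best response P.
Mutual best responses: (Up, P).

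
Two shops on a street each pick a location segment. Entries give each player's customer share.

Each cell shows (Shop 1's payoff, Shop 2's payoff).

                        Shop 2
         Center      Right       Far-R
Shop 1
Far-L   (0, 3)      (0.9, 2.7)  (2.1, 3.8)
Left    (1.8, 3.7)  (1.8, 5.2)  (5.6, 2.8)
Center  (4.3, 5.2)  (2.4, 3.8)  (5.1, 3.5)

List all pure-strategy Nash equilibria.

Pure NE: (Center, Center)

Shop 1 against Center: payoffs 0, 1.8, 4.3 → best response Center.
Shop 1 against Right: payoffs 0.9, 1.8, 2.4 → best response Center.
Shop 1 against Far-R: payoffs 2.1, 5.6, 5.1 → best response Left.
Shop 2 against Far-L: payoffs 3, 2.7, 3.8 → best response Far-R.
Shop 2 against Left: payoffs 3.7, 5.2, 2.8 → best response Right.
Shop 2 against Center: payoffs 5.2, 3.8, 3.5 → best response Center.
Mutual best responses: (Center, Center).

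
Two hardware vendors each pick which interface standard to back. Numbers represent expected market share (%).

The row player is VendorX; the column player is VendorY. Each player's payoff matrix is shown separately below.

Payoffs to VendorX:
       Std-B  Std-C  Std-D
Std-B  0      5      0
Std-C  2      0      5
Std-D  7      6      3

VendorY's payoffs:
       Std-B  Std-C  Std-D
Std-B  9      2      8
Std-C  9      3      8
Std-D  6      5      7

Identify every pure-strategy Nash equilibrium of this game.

This game has no pure Nash equilibrium.

Check each profile: it is a Nash equilibrium iff no player can strictly gain by switching unilaterally.
(Std-B, Std-B): VendorX can switch to Std-C (0 → 2). Not NE.
(Std-B, Std-C): VendorX can switch to Std-D (5 → 6). Not NE.
(Std-B, Std-D): VendorX can switch to Std-C (0 → 5). Not NE.
(Std-C, Std-B): VendorX can switch to Std-D (2 → 7). Not NE.
(Std-C, Std-C): VendorX can switch to Std-B (0 → 5). Not NE.
(Std-C, Std-D): VendorY can switch to Std-B (8 → 9). Not NE.
(Std-D, Std-B): VendorY can switch to Std-D (6 → 7). Not NE.
(Std-D, Std-C): VendorY can switch to Std-B (5 → 6). Not NE.
(Std-D, Std-D): VendorX can switch to Std-C (3 → 5). Not NE.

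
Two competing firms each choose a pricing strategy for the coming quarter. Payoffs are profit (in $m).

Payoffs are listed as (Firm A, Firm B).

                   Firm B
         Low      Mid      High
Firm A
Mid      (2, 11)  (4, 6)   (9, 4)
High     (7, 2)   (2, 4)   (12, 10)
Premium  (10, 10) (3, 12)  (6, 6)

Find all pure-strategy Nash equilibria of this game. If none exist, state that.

Firm A against Low: payoffs 2, 7, 10 → best response Premium.
Firm A against Mid: payoffs 4, 2, 3 → best response Mid.
Firm A against High: payoffs 9, 12, 6 → best response High.
Firm B against Mid: payoffs 11, 6, 4 → best response Low.
Firm B against High: payoffs 2, 4, 10 → best response High.
Firm B against Premium: payoffs 10, 12, 6 → best response Mid.
Mutual best responses: (High, High).

Pure NE: (High, High)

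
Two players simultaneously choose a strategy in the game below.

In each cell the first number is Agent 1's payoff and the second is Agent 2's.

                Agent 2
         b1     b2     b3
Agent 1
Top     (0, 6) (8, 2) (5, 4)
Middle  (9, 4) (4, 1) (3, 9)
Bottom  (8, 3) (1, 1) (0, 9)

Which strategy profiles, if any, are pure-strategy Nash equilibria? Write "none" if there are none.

No pure-strategy Nash equilibrium.

(Top, b1): Agent 1 can switch to Middle (0 → 9). Not NE.
(Top, b2): Agent 2 can switch to b1 (2 → 6). Not NE.
(Top, b3): Agent 2 can switch to b1 (4 → 6). Not NE.
(Middle, b1): Agent 2 can switch to b3 (4 → 9). Not NE.
(Middle, b2): Agent 1 can switch to Top (4 → 8). Not NE.
(Middle, b3): Agent 1 can switch to Top (3 → 5). Not NE.
(Bottom, b1): Agent 1 can switch to Middle (8 → 9). Not NE.
(Bottom, b2): Agent 1 can switch to Top (1 → 8). Not NE.
(Bottom, b3): Agent 1 can switch to Top (0 → 5). Not NE.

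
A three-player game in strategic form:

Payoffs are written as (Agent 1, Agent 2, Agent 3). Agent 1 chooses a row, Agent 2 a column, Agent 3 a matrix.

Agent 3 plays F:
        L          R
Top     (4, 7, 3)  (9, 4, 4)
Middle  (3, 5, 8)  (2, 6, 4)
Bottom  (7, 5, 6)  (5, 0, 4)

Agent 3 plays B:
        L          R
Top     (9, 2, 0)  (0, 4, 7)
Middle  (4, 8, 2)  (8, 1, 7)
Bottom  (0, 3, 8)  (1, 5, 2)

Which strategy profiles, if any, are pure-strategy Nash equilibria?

There is no pure-strategy Nash equilibrium.

Check each profile: it is a Nash equilibrium iff no player can strictly gain by switching unilaterally.
(Top, L, F): Agent 1 can switch to Bottom (4 → 7). Not NE.
(Top, L, B): Agent 2 can switch to R (2 → 4). Not NE.
(Top, R, F): Agent 2 can switch to L (4 → 7). Not NE.
(Top, R, B): Agent 1 can switch to Middle (0 → 8). Not NE.
(Middle, L, F): Agent 1 can switch to Top (3 → 4). Not NE.
(Middle, L, B): Agent 1 can switch to Top (4 → 9). Not NE.
(Middle, R, F): Agent 1 can switch to Top (2 → 9). Not NE.
(Middle, R, B): Agent 2 can switch to L (1 → 8). Not NE.
(Bottom, L, F): Agent 3 can switch to B (6 → 8). Not NE.
(Bottom, L, B): Agent 1 can switch to Top (0 → 9). Not NE.
(The remaining 2 profiles each have a profitable deviation by the same check.)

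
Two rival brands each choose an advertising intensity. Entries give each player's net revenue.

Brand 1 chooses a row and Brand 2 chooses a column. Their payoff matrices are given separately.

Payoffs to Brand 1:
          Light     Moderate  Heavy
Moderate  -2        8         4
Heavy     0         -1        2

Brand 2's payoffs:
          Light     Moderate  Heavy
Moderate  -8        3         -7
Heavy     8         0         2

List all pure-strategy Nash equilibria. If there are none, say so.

(Moderate, Moderate), (Heavy, Light)

For each strategy profile, look for a profitable unilateral deviation.
(Moderate, Light): Brand 1 can switch to Heavy (-2 → 0). Not NE.
(Moderate, Moderate): Brand 1 gets 8, best alternative -1; Brand 2 gets 3, best alternative -7. No profitable deviation — NE.
(Moderate, Heavy): Brand 2 can switch to Moderate (-7 → 3). Not NE.
(Heavy, Light): Brand 1 gets 0, best alternative -2; Brand 2 gets 8, best alternative 2. No profitable deviation — NE.
(Heavy, Moderate): Brand 1 can switch to Moderate (-1 → 8). Not NE.
(Heavy, Heavy): Brand 1 can switch to Moderate (2 → 4). Not NE.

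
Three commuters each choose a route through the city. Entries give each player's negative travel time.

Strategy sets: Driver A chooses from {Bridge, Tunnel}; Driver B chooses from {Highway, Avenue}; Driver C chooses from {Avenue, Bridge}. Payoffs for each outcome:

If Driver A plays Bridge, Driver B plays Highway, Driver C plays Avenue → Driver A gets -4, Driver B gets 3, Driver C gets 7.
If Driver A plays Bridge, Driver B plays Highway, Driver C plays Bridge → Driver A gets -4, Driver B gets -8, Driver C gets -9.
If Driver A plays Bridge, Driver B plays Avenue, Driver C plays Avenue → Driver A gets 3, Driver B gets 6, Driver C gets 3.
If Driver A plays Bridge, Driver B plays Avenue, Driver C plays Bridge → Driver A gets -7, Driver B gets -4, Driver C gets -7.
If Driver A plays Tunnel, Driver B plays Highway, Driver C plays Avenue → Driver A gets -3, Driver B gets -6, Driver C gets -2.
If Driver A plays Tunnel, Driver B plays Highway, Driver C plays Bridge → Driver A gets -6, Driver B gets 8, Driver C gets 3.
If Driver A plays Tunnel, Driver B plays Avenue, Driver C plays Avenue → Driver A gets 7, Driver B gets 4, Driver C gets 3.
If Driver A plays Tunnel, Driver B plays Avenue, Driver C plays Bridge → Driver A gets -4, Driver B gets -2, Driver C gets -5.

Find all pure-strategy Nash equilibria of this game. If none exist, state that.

The unique pure-strategy Nash equilibrium is (Tunnel, Avenue, Avenue).

Mark each player's best response to every combination of opponents' strategies; a profile where every player is best-responding is a pure Nash equilibrium.
Driver A against (Highway, Avenue): payoffs -4, -3 → best response Tunnel.
Driver A against (Highway, Bridge): payoffs -4, -6 → best response Bridge.
Driver A against (Avenue, Avenue): payoffs 3, 7 → best response Tunnel.
Driver A against (Avenue, Bridge): payoffs -7, -4 → best response Tunnel.
Driver B against (Bridge, Avenue): payoffs 3, 6 → best response Avenue.
Driver B against (Bridge, Bridge): payoffs -8, -4 → best response Avenue.
Driver B against (Tunnel, Avenue): payoffs -6, 4 → best response Avenue.
Driver B against (Tunnel, Bridge): payoffs 8, -2 → best response Highway.
Driver C against (Bridge, Highway): payoffs 7, -9 → best response Avenue.
Driver C against (Bridge, Avenue): payoffs 3, -7 → best response Avenue.
Driver C against (Tunnel, Highway): payoffs -2, 3 → best response Bridge.
Driver C against (Tunnel, Avenue): payoffs 3, -5 → best response Avenue.
Mutual best responses: (Tunnel, Avenue, Avenue).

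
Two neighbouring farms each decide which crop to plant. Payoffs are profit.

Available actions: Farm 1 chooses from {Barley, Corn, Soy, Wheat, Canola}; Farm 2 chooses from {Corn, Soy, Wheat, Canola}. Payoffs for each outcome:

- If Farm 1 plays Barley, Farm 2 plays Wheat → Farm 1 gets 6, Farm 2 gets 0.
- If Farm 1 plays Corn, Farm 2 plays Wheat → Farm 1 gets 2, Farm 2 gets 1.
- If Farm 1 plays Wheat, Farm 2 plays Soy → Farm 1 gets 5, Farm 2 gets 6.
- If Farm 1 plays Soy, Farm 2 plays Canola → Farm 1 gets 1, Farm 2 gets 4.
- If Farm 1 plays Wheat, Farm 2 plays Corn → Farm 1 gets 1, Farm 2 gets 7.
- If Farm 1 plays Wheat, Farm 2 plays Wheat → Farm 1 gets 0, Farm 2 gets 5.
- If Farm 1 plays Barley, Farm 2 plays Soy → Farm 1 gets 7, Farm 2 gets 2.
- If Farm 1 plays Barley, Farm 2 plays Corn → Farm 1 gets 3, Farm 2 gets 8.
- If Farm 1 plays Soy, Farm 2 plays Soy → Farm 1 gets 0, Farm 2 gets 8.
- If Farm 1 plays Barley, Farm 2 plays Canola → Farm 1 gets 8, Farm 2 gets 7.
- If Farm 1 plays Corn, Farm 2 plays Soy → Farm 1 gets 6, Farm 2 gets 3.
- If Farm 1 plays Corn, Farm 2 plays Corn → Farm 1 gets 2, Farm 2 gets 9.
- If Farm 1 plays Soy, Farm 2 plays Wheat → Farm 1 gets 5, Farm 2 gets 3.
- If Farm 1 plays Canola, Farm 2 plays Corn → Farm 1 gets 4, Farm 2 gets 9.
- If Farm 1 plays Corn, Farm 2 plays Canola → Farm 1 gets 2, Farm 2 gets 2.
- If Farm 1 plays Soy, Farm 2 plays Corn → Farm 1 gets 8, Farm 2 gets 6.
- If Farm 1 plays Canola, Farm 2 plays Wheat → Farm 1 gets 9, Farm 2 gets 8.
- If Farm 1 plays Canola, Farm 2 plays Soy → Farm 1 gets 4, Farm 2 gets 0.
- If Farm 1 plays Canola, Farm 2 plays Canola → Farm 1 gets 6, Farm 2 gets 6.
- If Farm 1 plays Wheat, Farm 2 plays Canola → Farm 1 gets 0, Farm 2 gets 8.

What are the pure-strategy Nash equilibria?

No pure-strategy Nash equilibrium.

(Barley, Corn): Farm 1 can switch to Soy (3 → 8). Not NE.
(Barley, Soy): Farm 2 can switch to Corn (2 → 8). Not NE.
(Barley, Wheat): Farm 1 can switch to Canola (6 → 9). Not NE.
(Barley, Canola): Farm 2 can switch to Corn (7 → 8). Not NE.
(Corn, Corn): Farm 1 can switch to Barley (2 → 3). Not NE.
(Corn, Soy): Farm 1 can switch to Barley (6 → 7). Not NE.
(The remaining 14 profiles each have a profitable deviation by the same check.)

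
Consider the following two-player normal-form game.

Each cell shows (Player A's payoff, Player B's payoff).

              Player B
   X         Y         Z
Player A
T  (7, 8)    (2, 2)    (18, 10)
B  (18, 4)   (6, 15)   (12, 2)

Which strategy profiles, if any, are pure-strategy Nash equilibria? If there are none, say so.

Pure-strategy Nash equilibria: (T, Z); (B, Y)

Mark each player's best response to every combination of opponents' strategies; a profile where every player is best-responding is a pure Nash equilibrium.
Player A against X: payoffs 7, 18 → best response B.
Player A against Y: payoffs 2, 6 → best response B.
Player A against Z: payoffs 18, 12 → best response T.
Player B against T: payoffs 8, 2, 10 → best response Z.
Player B against B: payoffs 4, 15, 2 → best response Y.
Mutual best responses: (T, Z); (B, Y).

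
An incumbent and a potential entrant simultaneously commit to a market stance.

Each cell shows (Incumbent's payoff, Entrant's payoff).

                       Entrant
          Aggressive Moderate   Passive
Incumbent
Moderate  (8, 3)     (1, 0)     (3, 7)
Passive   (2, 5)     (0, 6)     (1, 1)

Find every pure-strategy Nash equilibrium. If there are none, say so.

(Moderate, Passive)

Incumbent against Aggressive: payoffs 8, 2 → best response Moderate.
Incumbent against Moderate: payoffs 1, 0 → best response Moderate.
Incumbent against Passive: payoffs 3, 1 → best response Moderate.
Entrant against Moderate: payoffs 3, 0, 7 → best response Passive.
Entrant against Passive: payoffs 5, 6, 1 → best response Moderate.
Mutual best responses: (Moderate, Passive).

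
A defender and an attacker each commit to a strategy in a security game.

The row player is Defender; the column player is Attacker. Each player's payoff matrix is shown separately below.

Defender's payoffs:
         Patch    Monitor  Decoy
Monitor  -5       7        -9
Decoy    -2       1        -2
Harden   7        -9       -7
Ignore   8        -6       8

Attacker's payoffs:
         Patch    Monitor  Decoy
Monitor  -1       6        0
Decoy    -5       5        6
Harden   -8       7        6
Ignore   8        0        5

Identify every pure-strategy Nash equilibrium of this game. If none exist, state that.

Check each profile: it is a Nash equilibrium iff no player can strictly gain by switching unilaterally.
(Monitor, Patch): Defender can switch to Decoy (-5 → -2). Not NE.
(Monitor, Monitor): Defender gets 7, best alternative 1; Attacker gets 6, best alternative 0. No profitable deviation — NE.
(Monitor, Decoy): Defender can switch to Decoy (-9 → -2). Not NE.
(Decoy, Patch): Defender can switch to Harden (-2 → 7). Not NE.
(Decoy, Monitor): Defender can switch to Monitor (1 → 7). Not NE.
(Decoy, Decoy): Defender can switch to Ignore (-2 → 8). Not NE.
(Harden, Patch): Defender can switch to Ignore (7 → 8). Not NE.
(Ignore, Patch): Defender gets 8, best alternative 7; Attacker gets 8, best alternative 5. No profitable deviation — NE.
(The remaining 4 profiles each have a profitable deviation by the same check.)

Pure-strategy Nash equilibria: (Monitor, Monitor), (Ignore, Patch)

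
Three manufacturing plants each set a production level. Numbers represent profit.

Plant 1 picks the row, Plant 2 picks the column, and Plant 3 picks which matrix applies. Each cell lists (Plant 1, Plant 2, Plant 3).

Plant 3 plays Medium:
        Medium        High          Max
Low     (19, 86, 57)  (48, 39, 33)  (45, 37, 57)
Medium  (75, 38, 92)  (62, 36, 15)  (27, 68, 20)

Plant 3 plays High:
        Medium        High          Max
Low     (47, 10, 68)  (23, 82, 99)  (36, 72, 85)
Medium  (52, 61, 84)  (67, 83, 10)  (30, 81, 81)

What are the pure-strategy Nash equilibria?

Plant 1 against (Medium, Medium): payoffs 19, 75 → best response Medium.
Plant 1 against (Medium, High): payoffs 47, 52 → best response Medium.
Plant 1 against (High, Medium): payoffs 48, 62 → best response Medium.
Plant 1 against (High, High): payoffs 23, 67 → best response Medium.
Plant 1 against (Max, Medium): payoffs 45, 27 → best response Low.
Plant 1 against (Max, High): payoffs 36, 30 → best response Low.
Plant 2 against (Low, Medium): payoffs 86, 39, 37 → best response Medium.
Plant 2 against (Low, High): payoffs 10, 82, 72 → best response High.
Plant 2 against (Medium, Medium): payoffs 38, 36, 68 → best response Max.
Plant 2 against (Medium, High): payoffs 61, 83, 81 → best response High.
Plant 3 against (Low, Medium): payoffs 57, 68 → best response High.
Plant 3 against (Low, High): payoffs 33, 99 → best response High.
Plant 3 against (Low, Max): payoffs 57, 85 → best response High.
Plant 3 against (Medium, Medium): payoffs 92, 84 → best response Medium.
Plant 3 against (Medium, High): payoffs 15, 10 → best response Medium.
Plant 3 against (Medium, Max): payoffs 20, 81 → best response High.
No profile is a mutual best response for all players.

none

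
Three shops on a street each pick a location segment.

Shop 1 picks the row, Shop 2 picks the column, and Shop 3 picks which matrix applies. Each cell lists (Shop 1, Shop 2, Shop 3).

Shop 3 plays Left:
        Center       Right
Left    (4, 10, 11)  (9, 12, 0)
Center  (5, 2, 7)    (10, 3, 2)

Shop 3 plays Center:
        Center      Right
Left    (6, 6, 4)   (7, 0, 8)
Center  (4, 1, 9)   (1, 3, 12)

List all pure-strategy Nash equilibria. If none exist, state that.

Shop 1 against (Center, Left): payoffs 4, 5 → best response Center.
Shop 1 against (Center, Center): payoffs 6, 4 → best response Left.
Shop 1 against (Right, Left): payoffs 9, 10 → best response Center.
Shop 1 against (Right, Center): payoffs 7, 1 → best response Left.
Shop 2 against (Left, Left): payoffs 10, 12 → best response Right.
Shop 2 against (Left, Center): payoffs 6, 0 → best response Center.
Shop 2 against (Center, Left): payoffs 2, 3 → best response Right.
Shop 2 against (Center, Center): payoffs 1, 3 → best response Right.
Shop 3 against (Left, Center): payoffs 11, 4 → best response Left.
Shop 3 against (Left, Right): payoffs 0, 8 → best response Center.
Shop 3 against (Center, Center): payoffs 7, 9 → best response Center.
Shop 3 against (Center, Right): payoffs 2, 12 → best response Center.
No profile is a mutual best response for all players.

There is no pure-strategy Nash equilibrium.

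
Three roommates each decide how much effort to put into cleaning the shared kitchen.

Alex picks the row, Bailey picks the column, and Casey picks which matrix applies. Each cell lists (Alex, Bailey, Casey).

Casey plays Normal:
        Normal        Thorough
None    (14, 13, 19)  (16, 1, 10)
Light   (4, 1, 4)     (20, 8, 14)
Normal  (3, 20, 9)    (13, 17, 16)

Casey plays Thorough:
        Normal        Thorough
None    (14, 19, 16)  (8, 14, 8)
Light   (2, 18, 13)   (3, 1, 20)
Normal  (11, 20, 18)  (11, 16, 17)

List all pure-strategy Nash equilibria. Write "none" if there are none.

Pure NE: (None, Normal, Normal)

Mark each player's best response to every combination of opponents' strategies; a profile where every player is best-responding is a pure Nash equilibrium.
Alex against (Normal, Normal): payoffs 14, 4, 3 → best response None.
Alex against (Normal, Thorough): payoffs 14, 2, 11 → best response None.
Alex against (Thorough, Normal): payoffs 16, 20, 13 → best response Light.
Alex against (Thorough, Thorough): payoffs 8, 3, 11 → best response Normal.
Bailey against (None, Normal): payoffs 13, 1 → best response Normal.
Bailey against (None, Thorough): payoffs 19, 14 → best response Normal.
Bailey against (Light, Normal): payoffs 1, 8 → best response Thorough.
Bailey against (Light, Thorough): payoffs 18, 1 → best response Normal.
Bailey against (Normal, Normal): payoffs 20, 17 → best response Normal.
Bailey against (Normal, Thorough): payoffs 20, 16 → best response Normal.
Casey against (None, Normal): payoffs 19, 16 → best response Normal.
Casey against (None, Thorough): payoffs 10, 8 → best response Normal.
Casey against (Light, Normal): payoffs 4, 13 → best response Thorough.
Casey against (Light, Thorough): payoffs 14, 20 → best response Thorough.
Casey against (Normal, Normal): payoffs 9, 18 → best response Thorough.
Casey against (Normal, Thorough): payoffs 16, 17 → best response Thorough.
Mutual best responses: (None, Normal, Normal).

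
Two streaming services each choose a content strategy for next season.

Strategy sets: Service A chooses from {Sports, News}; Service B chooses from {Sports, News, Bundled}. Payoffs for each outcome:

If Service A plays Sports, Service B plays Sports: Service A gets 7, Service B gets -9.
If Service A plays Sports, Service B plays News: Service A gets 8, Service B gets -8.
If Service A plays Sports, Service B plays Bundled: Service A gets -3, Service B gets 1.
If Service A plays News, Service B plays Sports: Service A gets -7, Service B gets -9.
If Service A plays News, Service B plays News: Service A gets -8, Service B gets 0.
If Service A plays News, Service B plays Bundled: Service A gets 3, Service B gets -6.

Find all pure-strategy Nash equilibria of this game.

(Sports, Sports): Service B can switch to News (-9 → -8). Not NE.
(Sports, News): Service B can switch to Bundled (-8 → 1). Not NE.
(Sports, Bundled): Service A can switch to News (-3 → 3). Not NE.
(News, Sports): Service A can switch to Sports (-7 → 7). Not NE.
(News, News): Service A can switch to Sports (-8 → 8). Not NE.
(News, Bundled): Service B can switch to News (-6 → 0). Not NE.

There is no pure-strategy Nash equilibrium.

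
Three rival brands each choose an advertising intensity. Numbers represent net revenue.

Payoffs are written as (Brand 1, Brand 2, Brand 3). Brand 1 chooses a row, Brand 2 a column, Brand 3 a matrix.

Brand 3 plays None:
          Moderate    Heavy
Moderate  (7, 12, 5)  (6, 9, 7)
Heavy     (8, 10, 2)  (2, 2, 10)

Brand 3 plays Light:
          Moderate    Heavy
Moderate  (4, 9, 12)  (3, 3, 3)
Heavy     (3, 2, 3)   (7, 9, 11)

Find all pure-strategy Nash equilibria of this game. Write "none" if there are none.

Pure-strategy Nash equilibria: (Moderate, Moderate, Light), (Heavy, Heavy, Light)

For each strategy profile, look for a profitable unilateral deviation.
(Moderate, Moderate, None): Brand 1 can switch to Heavy (7 → 8). Not NE.
(Moderate, Moderate, Light): Brand 1 gets 4, best alternative 3; Brand 2 gets 9, best alternative 3; Brand 3 gets 12, best alternative 5. No profitable deviation — NE.
(Moderate, Heavy, None): Brand 2 can switch to Moderate (9 → 12). Not NE.
(Moderate, Heavy, Light): Brand 1 can switch to Heavy (3 → 7). Not NE.
(Heavy, Moderate, None): Brand 3 can switch to Light (2 → 3). Not NE.
(Heavy, Moderate, Light): Brand 1 can switch to Moderate (3 → 4). Not NE.
(Heavy, Heavy, None): Brand 1 can switch to Moderate (2 → 6). Not NE.
(Heavy, Heavy, Light): Brand 1 gets 7, best alternative 3; Brand 2 gets 9, best alternative 2; Brand 3 gets 11, best alternative 10. No profitable deviation — NE.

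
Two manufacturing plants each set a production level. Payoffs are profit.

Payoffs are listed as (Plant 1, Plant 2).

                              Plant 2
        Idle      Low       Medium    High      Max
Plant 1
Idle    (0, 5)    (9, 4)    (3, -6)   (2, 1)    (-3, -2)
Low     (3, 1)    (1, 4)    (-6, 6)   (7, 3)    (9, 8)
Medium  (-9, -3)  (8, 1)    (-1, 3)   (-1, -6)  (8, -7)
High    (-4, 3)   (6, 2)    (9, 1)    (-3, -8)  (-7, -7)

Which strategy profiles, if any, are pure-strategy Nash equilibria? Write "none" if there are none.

(Idle, Idle): Plant 1 can switch to Low (0 → 3). Not NE.
(Idle, Low): Plant 2 can switch to Idle (4 → 5). Not NE.
(Idle, Medium): Plant 1 can switch to High (3 → 9). Not NE.
(Idle, High): Plant 1 can switch to Low (2 → 7). Not NE.
(Idle, Max): Plant 1 can switch to Low (-3 → 9). Not NE.
(Low, Idle): Plant 2 can switch to Low (1 → 4). Not NE.
(Low, Max): Plant 1 gets 9, best alternative 8; Plant 2 gets 8, best alternative 6. No profitable deviation — NE.
(The remaining 13 profiles each have a profitable deviation by the same check.)

The unique pure-strategy Nash equilibrium is (Low, Max).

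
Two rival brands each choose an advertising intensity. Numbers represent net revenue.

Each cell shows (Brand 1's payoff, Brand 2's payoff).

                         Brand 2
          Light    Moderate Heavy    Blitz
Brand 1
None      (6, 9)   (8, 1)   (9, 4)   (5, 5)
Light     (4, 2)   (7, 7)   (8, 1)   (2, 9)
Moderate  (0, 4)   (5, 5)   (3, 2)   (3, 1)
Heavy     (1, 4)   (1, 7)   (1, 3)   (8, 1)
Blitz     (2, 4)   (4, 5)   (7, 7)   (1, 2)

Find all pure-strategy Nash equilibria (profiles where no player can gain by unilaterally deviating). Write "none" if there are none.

Pure NE: (None, Light)

Brand 1 against Light: payoffs 6, 4, 0, 1, 2 → best response None.
Brand 1 against Moderate: payoffs 8, 7, 5, 1, 4 → best response None.
Brand 1 against Heavy: payoffs 9, 8, 3, 1, 7 → best response None.
Brand 1 against Blitz: payoffs 5, 2, 3, 8, 1 → best response Heavy.
Brand 2 against None: payoffs 9, 1, 4, 5 → best response Light.
Brand 2 against Light: payoffs 2, 7, 1, 9 → best response Blitz.
Brand 2 against Moderate: payoffs 4, 5, 2, 1 → best response Moderate.
Brand 2 against Heavy: payoffs 4, 7, 3, 1 → best response Moderate.
Brand 2 against Blitz: payoffs 4, 5, 7, 2 → best response Heavy.
Mutual best responses: (None, Light).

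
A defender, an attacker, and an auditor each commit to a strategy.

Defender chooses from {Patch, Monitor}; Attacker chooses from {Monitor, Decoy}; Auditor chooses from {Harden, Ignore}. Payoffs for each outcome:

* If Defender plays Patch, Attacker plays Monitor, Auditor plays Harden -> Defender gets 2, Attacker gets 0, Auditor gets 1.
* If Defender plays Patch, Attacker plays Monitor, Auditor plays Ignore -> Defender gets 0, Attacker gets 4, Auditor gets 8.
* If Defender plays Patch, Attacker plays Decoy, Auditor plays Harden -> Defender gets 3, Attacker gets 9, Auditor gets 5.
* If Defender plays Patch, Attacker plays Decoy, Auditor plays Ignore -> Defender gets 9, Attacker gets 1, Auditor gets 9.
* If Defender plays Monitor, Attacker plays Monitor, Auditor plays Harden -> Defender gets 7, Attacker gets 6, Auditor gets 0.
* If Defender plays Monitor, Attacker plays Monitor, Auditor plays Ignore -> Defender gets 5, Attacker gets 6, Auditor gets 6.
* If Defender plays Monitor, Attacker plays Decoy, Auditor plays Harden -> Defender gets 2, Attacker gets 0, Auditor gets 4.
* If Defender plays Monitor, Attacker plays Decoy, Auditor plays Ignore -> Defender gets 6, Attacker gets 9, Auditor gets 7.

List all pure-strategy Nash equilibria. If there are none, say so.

No pure-strategy Nash equilibrium.

Defender against (Monitor, Harden): payoffs 2, 7 → best response Monitor.
Defender against (Monitor, Ignore): payoffs 0, 5 → best response Monitor.
Defender against (Decoy, Harden): payoffs 3, 2 → best response Patch.
Defender against (Decoy, Ignore): payoffs 9, 6 → best response Patch.
Attacker against (Patch, Harden): payoffs 0, 9 → best response Decoy.
Attacker against (Patch, Ignore): payoffs 4, 1 → best response Monitor.
Attacker against (Monitor, Harden): payoffs 6, 0 → best response Monitor.
Attacker against (Monitor, Ignore): payoffs 6, 9 → best response Decoy.
Auditor against (Patch, Monitor): payoffs 1, 8 → best response Ignore.
Auditor against (Patch, Decoy): payoffs 5, 9 → best response Ignore.
Auditor against (Monitor, Monitor): payoffs 0, 6 → best response Ignore.
Auditor against (Monitor, Decoy): payoffs 4, 7 → best response Ignore.
No profile is a mutual best response for all players.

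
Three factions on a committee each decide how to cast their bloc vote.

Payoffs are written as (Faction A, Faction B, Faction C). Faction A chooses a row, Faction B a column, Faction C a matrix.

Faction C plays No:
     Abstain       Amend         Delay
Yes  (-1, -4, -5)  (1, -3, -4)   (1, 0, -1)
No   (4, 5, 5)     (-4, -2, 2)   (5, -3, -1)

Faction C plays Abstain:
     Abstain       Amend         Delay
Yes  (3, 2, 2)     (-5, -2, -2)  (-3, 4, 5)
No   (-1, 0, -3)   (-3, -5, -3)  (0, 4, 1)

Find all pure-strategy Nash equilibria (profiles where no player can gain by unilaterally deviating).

Pure-strategy Nash equilibria: (No, Abstain, No); (No, Delay, Abstain)

For each player, find the best response to each opponent profile; mutual best responses are the pure NE.
Faction A against (Abstain, No): payoffs -1, 4 → best response No.
Faction A against (Abstain, Abstain): payoffs 3, -1 → best response Yes.
Faction A against (Amend, No): payoffs 1, -4 → best response Yes.
Faction A against (Amend, Abstain): payoffs -5, -3 → best response No.
Faction A against (Delay, No): payoffs 1, 5 → best response No.
Faction A against (Delay, Abstain): payoffs -3, 0 → best response No.
Faction B against (Yes, No): payoffs -4, -3, 0 → best response Delay.
Faction B against (Yes, Abstain): payoffs 2, -2, 4 → best response Delay.
Faction B against (No, No): payoffs 5, -2, -3 → best response Abstain.
Faction B against (No, Abstain): payoffs 0, -5, 4 → best response Delay.
Faction C against (Yes, Abstain): payoffs -5, 2 → best response Abstain.
Faction C against (Yes, Amend): payoffs -4, -2 → best response Abstain.
Faction C against (Yes, Delay): payoffs -1, 5 → best response Abstain.
Faction C against (No, Abstain): payoffs 5, -3 → best response No.
Faction C against (No, Amend): payoffs 2, -3 → best response No.
Faction C against (No, Delay): payoffs -1, 1 → best response Abstain.
Mutual best responses: (No, Abstain, No); (No, Delay, Abstain).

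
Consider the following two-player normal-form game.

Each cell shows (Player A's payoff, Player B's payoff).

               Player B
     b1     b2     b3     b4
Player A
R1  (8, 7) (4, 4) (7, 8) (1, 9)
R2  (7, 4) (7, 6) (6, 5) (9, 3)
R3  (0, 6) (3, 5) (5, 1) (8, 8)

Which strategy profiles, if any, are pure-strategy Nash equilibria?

Pure NE: (R2, b2)

(R1, b1): Player B can switch to b3 (7 → 8). Not NE.
(R1, b2): Player A can switch to R2 (4 → 7). Not NE.
(R1, b3): Player B can switch to b4 (8 → 9). Not NE.
(R1, b4): Player A can switch to R2 (1 → 9). Not NE.
(R2, b1): Player A can switch to R1 (7 → 8). Not NE.
(R2, b2): Player A gets 7, best alternative 4; Player B gets 6, best alternative 5. No profitable deviation — NE.
(R2, b3): Player A can switch to R1 (6 → 7). Not NE.
(R2, b4): Player B can switch to b1 (3 → 4). Not NE.
(R3, b1): Player A can switch to R1 (0 → 8). Not NE.
(R3, b2): Player A can switch to R1 (3 → 4). Not NE.
(R3, b3): Player A can switch to R1 (5 → 7). Not NE.
(R3, b4): Player A can switch to R2 (8 → 9). Not NE.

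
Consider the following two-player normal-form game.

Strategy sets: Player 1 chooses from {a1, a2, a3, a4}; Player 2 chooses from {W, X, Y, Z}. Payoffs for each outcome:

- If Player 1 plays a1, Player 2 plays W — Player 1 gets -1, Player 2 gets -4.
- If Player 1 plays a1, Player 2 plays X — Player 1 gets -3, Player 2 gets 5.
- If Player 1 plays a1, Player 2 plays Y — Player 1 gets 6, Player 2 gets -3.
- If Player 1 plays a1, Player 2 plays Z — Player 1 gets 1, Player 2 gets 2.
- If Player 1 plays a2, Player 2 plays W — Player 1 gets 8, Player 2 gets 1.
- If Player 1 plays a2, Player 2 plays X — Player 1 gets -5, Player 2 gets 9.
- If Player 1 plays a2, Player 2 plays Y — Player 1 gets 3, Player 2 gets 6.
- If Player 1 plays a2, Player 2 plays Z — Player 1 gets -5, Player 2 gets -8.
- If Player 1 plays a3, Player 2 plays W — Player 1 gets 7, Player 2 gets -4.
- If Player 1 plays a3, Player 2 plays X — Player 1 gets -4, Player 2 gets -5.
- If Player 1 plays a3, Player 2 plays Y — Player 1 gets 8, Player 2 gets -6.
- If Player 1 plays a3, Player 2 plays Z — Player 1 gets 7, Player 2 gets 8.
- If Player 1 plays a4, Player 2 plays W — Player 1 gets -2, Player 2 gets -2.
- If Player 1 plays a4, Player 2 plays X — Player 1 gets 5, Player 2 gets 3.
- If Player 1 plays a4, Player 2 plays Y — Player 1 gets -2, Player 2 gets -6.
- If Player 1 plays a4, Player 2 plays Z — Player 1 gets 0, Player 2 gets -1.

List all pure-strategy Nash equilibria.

Pure-strategy Nash equilibria: (a3, Z); (a4, X)

For each strategy profile, look for a profitable unilateral deviation.
(a1, W): Player 1 can switch to a2 (-1 → 8). Not NE.
(a1, X): Player 1 can switch to a4 (-3 → 5). Not NE.
(a1, Y): Player 1 can switch to a3 (6 → 8). Not NE.
(a1, Z): Player 1 can switch to a3 (1 → 7). Not NE.
(a2, W): Player 2 can switch to X (1 → 9). Not NE.
(a2, X): Player 1 can switch to a1 (-5 → -3). Not NE.
(a2, Y): Player 1 can switch to a1 (3 → 6). Not NE.
(a2, Z): Player 1 can switch to a1 (-5 → 1). Not NE.
(a3, Z): Player 1 gets 7, best alternative 1; Player 2 gets 8, best alternative -4. No profitable deviation — NE.
(a4, X): Player 1 gets 5, best alternative -3; Player 2 gets 3, best alternative -1. No profitable deviation — NE.
(The remaining 6 profiles each have a profitable deviation by the same check.)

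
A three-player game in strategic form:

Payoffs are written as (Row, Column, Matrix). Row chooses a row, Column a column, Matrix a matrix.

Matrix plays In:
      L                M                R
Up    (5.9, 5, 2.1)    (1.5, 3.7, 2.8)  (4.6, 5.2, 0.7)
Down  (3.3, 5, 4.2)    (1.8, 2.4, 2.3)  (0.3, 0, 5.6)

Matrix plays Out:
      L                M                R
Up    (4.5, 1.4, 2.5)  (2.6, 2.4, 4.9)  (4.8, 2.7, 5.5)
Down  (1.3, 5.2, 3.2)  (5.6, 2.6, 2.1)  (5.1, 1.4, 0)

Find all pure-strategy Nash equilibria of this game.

This game has no pure Nash equilibrium.

(Up, L, In): Column can switch to R (5 → 5.2). Not NE.
(Up, L, Out): Column can switch to M (1.4 → 2.4). Not NE.
(Up, M, In): Row can switch to Down (1.5 → 1.8). Not NE.
(Up, M, Out): Row can switch to Down (2.6 → 5.6). Not NE.
(Up, R, In): Matrix can switch to Out (0.7 → 5.5). Not NE.
(Up, R, Out): Row can switch to Down (4.8 → 5.1). Not NE.
(Down, L, In): Row can switch to Up (3.3 → 5.9). Not NE.
(Down, L, Out): Row can switch to Up (1.3 → 4.5). Not NE.
(The remaining 4 profiles each have a profitable deviation by the same check.)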